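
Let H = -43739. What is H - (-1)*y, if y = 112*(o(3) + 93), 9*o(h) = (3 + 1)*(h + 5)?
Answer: -296323/9 ≈ -32925.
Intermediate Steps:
o(h) = 20/9 + 4*h/9 (o(h) = ((3 + 1)*(h + 5))/9 = (4*(5 + h))/9 = (20 + 4*h)/9 = 20/9 + 4*h/9)
y = 97328/9 (y = 112*((20/9 + (4/9)*3) + 93) = 112*((20/9 + 4/3) + 93) = 112*(32/9 + 93) = 112*(869/9) = 97328/9 ≈ 10814.)
H - (-1)*y = -43739 - (-1)*97328/9 = -43739 - 1*(-97328/9) = -43739 + 97328/9 = -296323/9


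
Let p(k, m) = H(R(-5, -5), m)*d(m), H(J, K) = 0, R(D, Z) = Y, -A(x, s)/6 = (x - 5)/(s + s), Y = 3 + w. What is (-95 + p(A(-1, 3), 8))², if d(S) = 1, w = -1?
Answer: 9025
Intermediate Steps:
Y = 2 (Y = 3 - 1 = 2)
A(x, s) = -3*(-5 + x)/s (A(x, s) = -6*(x - 5)/(s + s) = -6*(-5 + x)/(2*s) = -6*(-5 + x)*1/(2*s) = -3*(-5 + x)/s)
R(D, Z) = 2
p(k, m) = 0 (p(k, m) = 0*1 = 0)
(-95 + p(A(-1, 3), 8))² = (-95 + 0)² = (-95)² = 9025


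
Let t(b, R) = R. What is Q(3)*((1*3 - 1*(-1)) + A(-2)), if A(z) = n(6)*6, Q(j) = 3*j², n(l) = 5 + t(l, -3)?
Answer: 432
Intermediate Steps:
n(l) = 2 (n(l) = 5 - 3 = 2)
A(z) = 12 (A(z) = 2*6 = 12)
Q(3)*((1*3 - 1*(-1)) + A(-2)) = (3*3²)*((1*3 - 1*(-1)) + 12) = (3*9)*((3 + 1) + 12) = 27*(4 + 12) = 27*16 = 432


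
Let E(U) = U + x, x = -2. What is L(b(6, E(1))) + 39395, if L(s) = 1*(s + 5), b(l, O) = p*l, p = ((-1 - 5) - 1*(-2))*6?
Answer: 39256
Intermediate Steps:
E(U) = -2 + U (E(U) = U - 2 = -2 + U)
p = -24 (p = (-6 + 2)*6 = -4*6 = -24)
b(l, O) = -24*l
L(s) = 5 + s (L(s) = 1*(5 + s) = 5 + s)
L(b(6, E(1))) + 39395 = (5 - 24*6) + 39395 = (5 - 144) + 39395 = -139 + 39395 = 39256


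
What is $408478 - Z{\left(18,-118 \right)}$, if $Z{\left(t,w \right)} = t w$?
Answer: $410602$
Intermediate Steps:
$408478 - Z{\left(18,-118 \right)} = 408478 - 18 \left(-118\right) = 408478 - -2124 = 408478 + 2124 = 410602$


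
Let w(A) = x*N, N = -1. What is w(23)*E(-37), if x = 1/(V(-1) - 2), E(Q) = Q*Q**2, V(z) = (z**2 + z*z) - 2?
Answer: -50653/2 ≈ -25327.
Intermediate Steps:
V(z) = -2 + 2*z**2 (V(z) = (z**2 + z**2) - 2 = 2*z**2 - 2 = -2 + 2*z**2)
E(Q) = Q**3
x = -1/2 (x = 1/((-2 + 2*(-1)**2) - 2) = 1/((-2 + 2*1) - 2) = 1/((-2 + 2) - 2) = 1/(0 - 2) = 1/(-2) = -1/2 ≈ -0.50000)
w(A) = 1/2 (w(A) = -1/2*(-1) = 1/2)
w(23)*E(-37) = (1/2)*(-37)**3 = (1/2)*(-50653) = -50653/2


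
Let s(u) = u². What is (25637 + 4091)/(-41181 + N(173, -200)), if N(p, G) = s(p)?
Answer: -7432/2813 ≈ -2.6420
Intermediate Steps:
N(p, G) = p²
(25637 + 4091)/(-41181 + N(173, -200)) = (25637 + 4091)/(-41181 + 173²) = 29728/(-41181 + 29929) = 29728/(-11252) = 29728*(-1/11252) = -7432/2813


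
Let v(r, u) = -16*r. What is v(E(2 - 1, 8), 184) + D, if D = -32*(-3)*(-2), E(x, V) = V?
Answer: -320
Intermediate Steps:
D = -192 (D = -16*(-6)*(-2) = 96*(-2) = -192)
v(E(2 - 1, 8), 184) + D = -16*8 - 192 = -128 - 192 = -320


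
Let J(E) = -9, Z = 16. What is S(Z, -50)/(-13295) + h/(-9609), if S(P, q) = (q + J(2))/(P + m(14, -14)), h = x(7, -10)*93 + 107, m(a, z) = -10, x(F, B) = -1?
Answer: -183283/255503310 ≈ -0.00071734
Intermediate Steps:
h = 14 (h = -1*93 + 107 = -93 + 107 = 14)
S(P, q) = (-9 + q)/(-10 + P) (S(P, q) = (q - 9)/(P - 10) = (-9 + q)/(-10 + P))
S(Z, -50)/(-13295) + h/(-9609) = ((-9 - 50)/(-10 + 16))/(-13295) + 14/(-9609) = (-59/6)*(-1/13295) + 14*(-1/9609) = ((⅙)*(-59))*(-1/13295) - 14/9609 = -59/6*(-1/13295) - 14/9609 = 59/79770 - 14/9609 = -183283/255503310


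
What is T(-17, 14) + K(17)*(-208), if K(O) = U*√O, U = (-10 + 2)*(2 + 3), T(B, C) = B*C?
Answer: -238 + 8320*√17 ≈ 34066.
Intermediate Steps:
U = -40 (U = -8*5 = -40)
K(O) = -40*√O
T(-17, 14) + K(17)*(-208) = -17*14 - 40*√17*(-208) = -238 + 8320*√17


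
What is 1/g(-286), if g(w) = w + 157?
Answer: -1/129 ≈ -0.0077519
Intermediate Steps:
g(w) = 157 + w
1/g(-286) = 1/(157 - 286) = 1/(-129) = -1/129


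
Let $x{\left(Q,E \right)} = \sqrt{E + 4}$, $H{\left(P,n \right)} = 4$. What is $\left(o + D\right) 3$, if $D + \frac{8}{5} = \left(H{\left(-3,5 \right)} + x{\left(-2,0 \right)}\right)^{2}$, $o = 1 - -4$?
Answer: $\frac{591}{5} \approx 118.2$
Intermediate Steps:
$x{\left(Q,E \right)} = \sqrt{4 + E}$
$o = 5$ ($o = 1 + 4 = 5$)
$D = \frac{172}{5}$ ($D = - \frac{8}{5} + \left(4 + \sqrt{4 + 0}\right)^{2} = - \frac{8}{5} + \left(4 + \sqrt{4}\right)^{2} = - \frac{8}{5} + \left(4 + 2\right)^{2} = - \frac{8}{5} + 6^{2} = - \frac{8}{5} + 36 = \frac{172}{5} \approx 34.4$)
$\left(o + D\right) 3 = \left(5 + \frac{172}{5}\right) 3 = \frac{197}{5} \cdot 3 = \frac{591}{5}$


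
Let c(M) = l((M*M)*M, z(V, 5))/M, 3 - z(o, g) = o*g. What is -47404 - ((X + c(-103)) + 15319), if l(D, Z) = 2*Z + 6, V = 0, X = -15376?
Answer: -4876729/103 ≈ -47347.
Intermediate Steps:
z(o, g) = 3 - g*o (z(o, g) = 3 - o*g = 3 - g*o)
l(D, Z) = 6 + 2*Z
c(M) = 12/M (c(M) = (6 + 2*(3 - 1*5*0))/M = (6 + 2*(3 + 0))/M = (6 + 2*3)/M = (6 + 6)/M = 12/M)
-47404 - ((X + c(-103)) + 15319) = -47404 - ((-15376 + 12/(-103)) + 15319) = -47404 - ((-15376 + 12*(-1/103)) + 15319) = -47404 - ((-15376 - 12/103) + 15319) = -47404 - (-1583740/103 + 15319) = -47404 - 1*(-5883/103) = -47404 + 5883/103 = -4876729/103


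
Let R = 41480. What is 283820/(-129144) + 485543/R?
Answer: 6366513949/669611640 ≈ 9.5078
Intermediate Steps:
283820/(-129144) + 485543/R = 283820/(-129144) + 485543/41480 = 283820*(-1/129144) + 485543*(1/41480) = -70955/32286 + 485543/41480 = 6366513949/669611640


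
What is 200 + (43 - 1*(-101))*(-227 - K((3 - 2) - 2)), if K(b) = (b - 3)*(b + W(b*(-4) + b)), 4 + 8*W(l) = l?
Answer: -33136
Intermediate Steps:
W(l) = -½ + l/8
K(b) = (-3 + b)*(-½ + 5*b/8) (K(b) = (b - 3)*(b + (-½ + (b*(-4) + b)/8)) = (-3 + b)*(b + (-½ + (-4*b + b)/8)) = (-3 + b)*(b + (-½ + (-3*b)/8)) = (-3 + b)*(b + (-½ - 3*b/8)) = (-3 + b)*(-½ + 5*b/8))
200 + (43 - 1*(-101))*(-227 - K((3 - 2) - 2)) = 200 + (43 - 1*(-101))*(-227 - (3/2 - 19*((3 - 2) - 2)/8 + 5*((3 - 2) - 2)²/8)) = 200 + (43 + 101)*(-227 - (3/2 - 19*(1 - 2)/8 + 5*(1 - 2)²/8)) = 200 + 144*(-227 - (3/2 - 19/8*(-1) + (5/8)*(-1)²)) = 200 + 144*(-227 - (3/2 + 19/8 + (5/8)*1)) = 200 + 144*(-227 - (3/2 + 19/8 + 5/8)) = 200 + 144*(-227 - 1*9/2) = 200 + 144*(-227 - 9/2) = 200 + 144*(-463/2) = 200 - 33336 = -33136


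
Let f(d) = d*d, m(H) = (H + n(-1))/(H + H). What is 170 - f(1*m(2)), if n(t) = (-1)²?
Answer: 2711/16 ≈ 169.44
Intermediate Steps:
n(t) = 1
m(H) = (1 + H)/(2*H) (m(H) = (H + 1)/(H + H) = (1 + H)/((2*H)) = (1 + H)*(1/(2*H)) = (1 + H)/(2*H))
f(d) = d²
170 - f(1*m(2)) = 170 - (1*((½)*(1 + 2)/2))² = 170 - (1*((½)*(½)*3))² = 170 - (1*(¾))² = 170 - (¾)² = 170 - 1*9/16 = 170 - 9/16 = 2711/16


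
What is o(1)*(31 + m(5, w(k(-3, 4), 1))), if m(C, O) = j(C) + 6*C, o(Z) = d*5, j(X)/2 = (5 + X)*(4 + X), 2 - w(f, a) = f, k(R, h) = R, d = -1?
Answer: -1205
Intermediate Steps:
w(f, a) = 2 - f
j(X) = 2*(4 + X)*(5 + X) (j(X) = 2*((5 + X)*(4 + X)) = 2*((4 + X)*(5 + X)) = 2*(4 + X)*(5 + X))
o(Z) = -5 (o(Z) = -1*5 = -5)
m(C, O) = 40 + 2*C² + 24*C (m(C, O) = (40 + 2*C² + 18*C) + 6*C = 40 + 2*C² + 24*C)
o(1)*(31 + m(5, w(k(-3, 4), 1))) = -5*(31 + (40 + 2*5² + 24*5)) = -5*(31 + (40 + 2*25 + 120)) = -5*(31 + (40 + 50 + 120)) = -5*(31 + 210) = -5*241 = -1205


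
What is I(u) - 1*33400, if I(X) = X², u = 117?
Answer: -19711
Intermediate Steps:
I(u) - 1*33400 = 117² - 1*33400 = 13689 - 33400 = -19711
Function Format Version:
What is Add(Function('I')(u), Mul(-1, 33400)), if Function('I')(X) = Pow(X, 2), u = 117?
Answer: -19711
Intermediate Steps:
Add(Function('I')(u), Mul(-1, 33400)) = Add(Pow(117, 2), Mul(-1, 33400)) = Add(13689, -33400) = -19711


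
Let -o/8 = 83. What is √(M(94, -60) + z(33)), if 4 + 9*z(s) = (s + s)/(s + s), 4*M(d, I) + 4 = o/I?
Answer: √1290/30 ≈ 1.1972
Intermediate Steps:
o = -664 (o = -8*83 = -664)
M(d, I) = -1 - 166/I (M(d, I) = -1 + (-664/I)/4 = -1 - 166/I)
z(s) = -⅓ (z(s) = -4/9 + ((s + s)/(s + s))/9 = -4/9 + ((2*s)/((2*s)))/9 = -4/9 + ((2*s)*(1/(2*s)))/9 = -4/9 + (⅑)*1 = -4/9 + ⅑ = -⅓)
√(M(94, -60) + z(33)) = √((-166 - 1*(-60))/(-60) - ⅓) = √(-(-166 + 60)/60 - ⅓) = √(-1/60*(-106) - ⅓) = √(53/30 - ⅓) = √(43/30) = √1290/30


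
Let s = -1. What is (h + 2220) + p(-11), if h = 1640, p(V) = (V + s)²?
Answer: 4004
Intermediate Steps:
p(V) = (-1 + V)² (p(V) = (V - 1)² = (-1 + V)²)
(h + 2220) + p(-11) = (1640 + 2220) + (-1 - 11)² = 3860 + (-12)² = 3860 + 144 = 4004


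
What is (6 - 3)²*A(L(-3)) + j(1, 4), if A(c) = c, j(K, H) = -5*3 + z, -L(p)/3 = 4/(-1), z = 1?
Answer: 94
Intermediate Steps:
L(p) = 12 (L(p) = -12/(-1) = -12*(-1) = -3*(-4) = 12)
j(K, H) = -14 (j(K, H) = -5*3 + 1 = -15 + 1 = -14)
(6 - 3)²*A(L(-3)) + j(1, 4) = (6 - 3)²*12 - 14 = 3²*12 - 14 = 9*12 - 14 = 108 - 14 = 94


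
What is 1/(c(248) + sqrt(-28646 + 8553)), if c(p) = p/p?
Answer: 1/20094 - I*sqrt(20093)/20094 ≈ 4.9766e-5 - 0.0070543*I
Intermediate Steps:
c(p) = 1
1/(c(248) + sqrt(-28646 + 8553)) = 1/(1 + sqrt(-28646 + 8553)) = 1/(1 + sqrt(-20093)) = 1/(1 + I*sqrt(20093))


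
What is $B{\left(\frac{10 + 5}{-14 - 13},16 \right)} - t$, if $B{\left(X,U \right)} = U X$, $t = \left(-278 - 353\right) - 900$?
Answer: $\frac{13699}{9} \approx 1522.1$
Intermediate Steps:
$t = -1531$ ($t = -631 - 900 = -1531$)
$B{\left(\frac{10 + 5}{-14 - 13},16 \right)} - t = 16 \frac{10 + 5}{-14 - 13} - -1531 = 16 \frac{15}{-27} + 1531 = 16 \cdot 15 \left(- \frac{1}{27}\right) + 1531 = 16 \left(- \frac{5}{9}\right) + 1531 = - \frac{80}{9} + 1531 = \frac{13699}{9}$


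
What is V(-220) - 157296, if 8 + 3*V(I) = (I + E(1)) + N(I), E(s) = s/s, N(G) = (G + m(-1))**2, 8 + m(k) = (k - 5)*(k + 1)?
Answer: -420131/3 ≈ -1.4004e+5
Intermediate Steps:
m(k) = -8 + (1 + k)*(-5 + k) (m(k) = -8 + (k - 5)*(k + 1) = -8 + (-5 + k)*(1 + k) = -8 + (1 + k)*(-5 + k))
N(G) = (-8 + G)**2 (N(G) = (G + (-13 + (-1)**2 - 4*(-1)))**2 = (G + (-13 + 1 + 4))**2 = (G - 8)**2 = (-8 + G)**2)
E(s) = 1
V(I) = -7/3 + I/3 + (-8 + I)**2/3 (V(I) = -8/3 + ((I + 1) + (-8 + I)**2)/3 = -8/3 + ((1 + I) + (-8 + I)**2)/3 = -8/3 + (1 + I + (-8 + I)**2)/3 = -8/3 + (1/3 + I/3 + (-8 + I)**2/3) = -7/3 + I/3 + (-8 + I)**2/3)
V(-220) - 157296 = (-7/3 + (1/3)*(-220) + (-8 - 220)**2/3) - 157296 = (-7/3 - 220/3 + (1/3)*(-228)**2) - 157296 = (-7/3 - 220/3 + (1/3)*51984) - 157296 = (-7/3 - 220/3 + 17328) - 157296 = 51757/3 - 157296 = -420131/3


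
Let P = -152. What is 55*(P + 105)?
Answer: -2585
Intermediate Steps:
55*(P + 105) = 55*(-152 + 105) = 55*(-47) = -2585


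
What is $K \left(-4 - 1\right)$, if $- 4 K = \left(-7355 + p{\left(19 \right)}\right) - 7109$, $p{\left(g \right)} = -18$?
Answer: $- \frac{36205}{2} \approx -18103.0$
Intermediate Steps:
$K = \frac{7241}{2}$ ($K = - \frac{\left(-7355 - 18\right) - 7109}{4} = - \frac{-7373 - 7109}{4} = \left(- \frac{1}{4}\right) \left(-14482\right) = \frac{7241}{2} \approx 3620.5$)
$K \left(-4 - 1\right) = \frac{7241 \left(-4 - 1\right)}{2} = \frac{7241}{2} \left(-5\right) = - \frac{36205}{2}$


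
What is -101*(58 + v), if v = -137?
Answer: 7979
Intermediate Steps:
-101*(58 + v) = -101*(58 - 137) = -101*(-79) = 7979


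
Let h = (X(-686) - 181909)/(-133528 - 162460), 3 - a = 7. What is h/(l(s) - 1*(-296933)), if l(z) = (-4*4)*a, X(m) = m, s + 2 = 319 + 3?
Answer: 8695/4186073716 ≈ 2.0771e-6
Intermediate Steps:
a = -4 (a = 3 - 1*7 = 3 - 7 = -4)
s = 320 (s = -2 + (319 + 3) = -2 + 322 = 320)
l(z) = 64 (l(z) = -4*4*(-4) = -16*(-4) = 64)
h = 26085/42284 (h = (-686 - 181909)/(-133528 - 162460) = -182595/(-295988) = -182595*(-1/295988) = 26085/42284 ≈ 0.61690)
h/(l(s) - 1*(-296933)) = 26085/(42284*(64 - 1*(-296933))) = 26085/(42284*(64 + 296933)) = (26085/42284)/296997 = (26085/42284)*(1/296997) = 8695/4186073716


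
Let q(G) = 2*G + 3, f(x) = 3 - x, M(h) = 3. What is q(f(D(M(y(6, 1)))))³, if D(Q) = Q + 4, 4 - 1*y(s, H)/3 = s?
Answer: -125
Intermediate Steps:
y(s, H) = 12 - 3*s
D(Q) = 4 + Q
q(G) = 3 + 2*G
q(f(D(M(y(6, 1)))))³ = (3 + 2*(3 - (4 + 3)))³ = (3 + 2*(3 - 1*7))³ = (3 + 2*(3 - 7))³ = (3 + 2*(-4))³ = (3 - 8)³ = (-5)³ = -125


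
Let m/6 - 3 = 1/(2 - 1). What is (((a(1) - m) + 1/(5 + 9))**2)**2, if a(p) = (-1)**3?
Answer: 14835483601/38416 ≈ 3.8618e+5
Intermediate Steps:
a(p) = -1
m = 24 (m = 18 + 6/(2 - 1) = 18 + 6/1 = 18 + 6*1 = 18 + 6 = 24)
(((a(1) - m) + 1/(5 + 9))**2)**2 = (((-1 - 1*24) + 1/(5 + 9))**2)**2 = (((-1 - 24) + 1/14)**2)**2 = ((-25 + 1/14)**2)**2 = ((-349/14)**2)**2 = (121801/196)**2 = 14835483601/38416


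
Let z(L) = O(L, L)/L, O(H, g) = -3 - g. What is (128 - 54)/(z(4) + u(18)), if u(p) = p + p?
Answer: 296/137 ≈ 2.1606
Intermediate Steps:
u(p) = 2*p
z(L) = (-3 - L)/L
(128 - 54)/(z(4) + u(18)) = (128 - 54)/((-3 - 1*4)/4 + 2*18) = 74/((-3 - 4)/4 + 36) = 74/((¼)*(-7) + 36) = 74/(-7/4 + 36) = 74/(137/4) = 74*(4/137) = 296/137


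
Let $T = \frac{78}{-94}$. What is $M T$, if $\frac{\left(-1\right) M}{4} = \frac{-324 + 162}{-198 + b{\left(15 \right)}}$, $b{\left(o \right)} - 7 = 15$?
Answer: $\frac{3159}{1034} \approx 3.0551$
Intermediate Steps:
$T = - \frac{39}{47}$ ($T = 78 \left(- \frac{1}{94}\right) = - \frac{39}{47} \approx -0.82979$)
$b{\left(o \right)} = 22$ ($b{\left(o \right)} = 7 + 15 = 22$)
$M = - \frac{81}{22}$ ($M = - 4 \frac{-324 + 162}{-198 + 22} = - 4 \left(- \frac{162}{-176}\right) = - 4 \left(\left(-162\right) \left(- \frac{1}{176}\right)\right) = \left(-4\right) \frac{81}{88} = - \frac{81}{22} \approx -3.6818$)
$M T = \left(- \frac{81}{22}\right) \left(- \frac{39}{47}\right) = \frac{3159}{1034}$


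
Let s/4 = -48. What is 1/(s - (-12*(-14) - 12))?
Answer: -1/348 ≈ -0.0028736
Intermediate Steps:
s = -192 (s = 4*(-48) = -192)
1/(s - (-12*(-14) - 12)) = 1/(-192 - (-12*(-14) - 12)) = 1/(-192 - (168 - 12)) = 1/(-192 - 1*156) = 1/(-192 - 156) = 1/(-348) = -1/348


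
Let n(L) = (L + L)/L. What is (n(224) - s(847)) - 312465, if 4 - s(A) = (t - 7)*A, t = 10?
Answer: -309926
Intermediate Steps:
n(L) = 2 (n(L) = (2*L)/L = 2)
s(A) = 4 - 3*A (s(A) = 4 - (10 - 7)*A = 4 - 3*A)
(n(224) - s(847)) - 312465 = (2 - (4 - 3*847)) - 312465 = (2 - (4 - 2541)) - 312465 = (2 - 1*(-2537)) - 312465 = (2 + 2537) - 312465 = 2539 - 312465 = -309926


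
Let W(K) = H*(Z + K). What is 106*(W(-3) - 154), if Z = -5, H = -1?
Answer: -15476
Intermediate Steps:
W(K) = 5 - K (W(K) = -(-5 + K) = 5 - K)
106*(W(-3) - 154) = 106*((5 - 1*(-3)) - 154) = 106*((5 + 3) - 154) = 106*(8 - 154) = 106*(-146) = -15476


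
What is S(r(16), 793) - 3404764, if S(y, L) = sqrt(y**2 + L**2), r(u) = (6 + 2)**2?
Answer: -3404764 + sqrt(632945) ≈ -3.4040e+6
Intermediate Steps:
r(u) = 64 (r(u) = 8**2 = 64)
S(y, L) = sqrt(L**2 + y**2)
S(r(16), 793) - 3404764 = sqrt(793**2 + 64**2) - 3404764 = sqrt(628849 + 4096) - 3404764 = sqrt(632945) - 3404764 = -3404764 + sqrt(632945)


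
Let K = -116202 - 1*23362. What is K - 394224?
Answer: -533788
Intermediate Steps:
K = -139564 (K = -116202 - 23362 = -139564)
K - 394224 = -139564 - 394224 = -533788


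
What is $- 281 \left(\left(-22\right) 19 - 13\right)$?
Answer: $121111$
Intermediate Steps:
$- 281 \left(\left(-22\right) 19 - 13\right) = - 281 \left(-418 - 13\right) = \left(-281\right) \left(-431\right) = 121111$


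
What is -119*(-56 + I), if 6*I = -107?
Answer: 52717/6 ≈ 8786.2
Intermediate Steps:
I = -107/6 (I = (1/6)*(-107) = -107/6 ≈ -17.833)
-119*(-56 + I) = -119*(-56 - 107/6) = -119*(-443/6) = 52717/6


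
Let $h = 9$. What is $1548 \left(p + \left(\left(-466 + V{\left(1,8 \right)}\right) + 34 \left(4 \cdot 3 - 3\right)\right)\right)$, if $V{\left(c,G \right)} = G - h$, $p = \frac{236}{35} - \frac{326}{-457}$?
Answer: $- \frac{3801784284}{15995} \approx -2.3769 \cdot 10^{5}$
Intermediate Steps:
$p = \frac{119262}{15995}$ ($p = 236 \cdot \frac{1}{35} - - \frac{326}{457} = \frac{236}{35} + \frac{326}{457} = \frac{119262}{15995} \approx 7.4562$)
$V{\left(c,G \right)} = -9 + G$ ($V{\left(c,G \right)} = G - 9 = -9 + G$)
$1548 \left(p + \left(\left(-466 + V{\left(1,8 \right)}\right) + 34 \left(4 \cdot 3 - 3\right)\right)\right) = 1548 \left(\frac{119262}{15995} + \left(\left(-466 + \left(-9 + 8\right)\right) + 34 \left(4 \cdot 3 - 3\right)\right)\right) = 1548 \left(\frac{119262}{15995} + \left(\left(-466 - 1\right) + 34 \left(12 - 3\right)\right)\right) = 1548 \left(\frac{119262}{15995} + \left(-467 + 34 \cdot 9\right)\right) = 1548 \left(\frac{119262}{15995} + \left(-467 + 306\right)\right) = 1548 \left(\frac{119262}{15995} - 161\right) = 1548 \left(- \frac{2455933}{15995}\right) = - \frac{3801784284}{15995}$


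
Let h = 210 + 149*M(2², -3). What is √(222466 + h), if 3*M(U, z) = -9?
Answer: √222229 ≈ 471.41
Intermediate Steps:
M(U, z) = -3 (M(U, z) = (⅓)*(-9) = -3)
h = -237 (h = 210 + 149*(-3) = 210 - 447 = -237)
√(222466 + h) = √(222466 - 237) = √222229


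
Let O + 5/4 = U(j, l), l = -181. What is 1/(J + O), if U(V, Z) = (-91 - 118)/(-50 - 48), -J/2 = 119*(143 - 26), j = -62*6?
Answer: -196/5457643 ≈ -3.5913e-5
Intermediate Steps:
j = -372
J = -27846 (J = -238*(143 - 26) = -238*117 = -2*13923 = -27846)
U(V, Z) = 209/98 (U(V, Z) = -209/(-98) = -209*(-1/98) = 209/98)
O = 173/196 (O = -5/4 + 209/98 = 173/196 ≈ 0.88265)
1/(J + O) = 1/(-27846 + 173/196) = 1/(-5457643/196) = -196/5457643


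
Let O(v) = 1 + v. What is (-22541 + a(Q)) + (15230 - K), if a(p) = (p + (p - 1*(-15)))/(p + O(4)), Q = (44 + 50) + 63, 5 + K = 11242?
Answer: -3004447/162 ≈ -18546.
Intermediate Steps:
K = 11237 (K = -5 + 11242 = 11237)
Q = 157 (Q = 94 + 63 = 157)
a(p) = (15 + 2*p)/(5 + p) (a(p) = (p + (p - 1*(-15)))/(p + (1 + 4)) = (p + (p + 15))/(p + 5) = (p + (15 + p))/(5 + p) = (15 + 2*p)/(5 + p))
(-22541 + a(Q)) + (15230 - K) = (-22541 + (15 + 2*157)/(5 + 157)) + (15230 - 1*11237) = (-22541 + (15 + 314)/162) + (15230 - 11237) = (-22541 + (1/162)*329) + 3993 = (-22541 + 329/162) + 3993 = -3651313/162 + 3993 = -3004447/162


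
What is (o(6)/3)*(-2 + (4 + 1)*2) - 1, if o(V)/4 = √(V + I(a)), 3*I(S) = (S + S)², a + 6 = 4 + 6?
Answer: -1 + 32*√246/9 ≈ 54.767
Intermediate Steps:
a = 4 (a = -6 + (4 + 6) = -6 + 10 = 4)
I(S) = 4*S²/3 (I(S) = (S + S)²/3 = (2*S)²/3 = (4*S²)/3 = 4*S²/3)
o(V) = 4*√(64/3 + V) (o(V) = 4*√(V + (4/3)*4²) = 4*√(V + (4/3)*16) = 4*√(V + 64/3) = 4*√(64/3 + V))
(o(6)/3)*(-2 + (4 + 1)*2) - 1 = ((4*√(192 + 9*6)/3)/3)*(-2 + (4 + 1)*2) - 1 = ((4*√(192 + 54)/3)*(⅓))*(-2 + 5*2) - 1 = ((4*√246/3)*(⅓))*(-2 + 10) - 1 = (4*√246/9)*8 - 1 = 32*√246/9 - 1 = -1 + 32*√246/9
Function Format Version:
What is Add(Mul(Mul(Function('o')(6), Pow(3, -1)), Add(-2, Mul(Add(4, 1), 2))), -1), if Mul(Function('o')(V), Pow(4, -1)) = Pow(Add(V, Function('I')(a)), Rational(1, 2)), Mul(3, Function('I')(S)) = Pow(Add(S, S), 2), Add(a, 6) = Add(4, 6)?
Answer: Add(-1, Mul(Rational(32, 9), Pow(246, Rational(1, 2)))) ≈ 54.767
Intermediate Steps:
a = 4 (a = Add(-6, Add(4, 6)) = Add(-6, 10) = 4)
Function('I')(S) = Mul(Rational(4, 3), Pow(S, 2)) (Function('I')(S) = Mul(Rational(1, 3), Pow(Add(S, S), 2)) = Mul(Rational(1, 3), Pow(Mul(2, S), 2)) = Mul(Rational(1, 3), Mul(4, Pow(S, 2))) = Mul(Rational(4, 3), Pow(S, 2)))
Function('o')(V) = Mul(4, Pow(Add(Rational(64, 3), V), Rational(1, 2))) (Function('o')(V) = Mul(4, Pow(Add(V, Mul(Rational(4, 3), Pow(4, 2))), Rational(1, 2))) = Mul(4, Pow(Add(V, Mul(Rational(4, 3), 16)), Rational(1, 2))) = Mul(4, Pow(Add(V, Rational(64, 3)), Rational(1, 2))) = Mul(4, Pow(Add(Rational(64, 3), V), Rational(1, 2))))
Add(Mul(Mul(Function('o')(6), Pow(3, -1)), Add(-2, Mul(Add(4, 1), 2))), -1) = Add(Mul(Mul(Mul(Rational(4, 3), Pow(Add(192, Mul(9, 6)), Rational(1, 2))), Pow(3, -1)), Add(-2, Mul(Add(4, 1), 2))), -1) = Add(Mul(Mul(Mul(Rational(4, 3), Pow(Add(192, 54), Rational(1, 2))), Rational(1, 3)), Add(-2, Mul(5, 2))), -1) = Add(Mul(Mul(Mul(Rational(4, 3), Pow(246, Rational(1, 2))), Rational(1, 3)), Add(-2, 10)), -1) = Add(Mul(Mul(Rational(4, 9), Pow(246, Rational(1, 2))), 8), -1) = Add(Mul(Rational(32, 9), Pow(246, Rational(1, 2))), -1) = Add(-1, Mul(Rational(32, 9), Pow(246, Rational(1, 2))))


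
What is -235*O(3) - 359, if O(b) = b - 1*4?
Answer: -124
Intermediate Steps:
O(b) = -4 + b (O(b) = b - 4 = -4 + b)
-235*O(3) - 359 = -235*(-4 + 3) - 359 = -235*(-1) - 359 = 235 - 359 = -124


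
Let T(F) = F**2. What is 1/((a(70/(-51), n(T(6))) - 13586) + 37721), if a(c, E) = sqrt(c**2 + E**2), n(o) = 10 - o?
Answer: 62775135/1515076120049 - 102*sqrt(440794)/1515076120049 ≈ 4.1389e-5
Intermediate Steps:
a(c, E) = sqrt(E**2 + c**2)
1/((a(70/(-51), n(T(6))) - 13586) + 37721) = 1/((sqrt((10 - 1*6**2)**2 + (70/(-51))**2) - 13586) + 37721) = 1/((sqrt((10 - 1*36)**2 + (70*(-1/51))**2) - 13586) + 37721) = 1/((sqrt((10 - 36)**2 + (-70/51)**2) - 13586) + 37721) = 1/((sqrt((-26)**2 + 4900/2601) - 13586) + 37721) = 1/((sqrt(676 + 4900/2601) - 13586) + 37721) = 1/((sqrt(1763176/2601) - 13586) + 37721) = 1/((2*sqrt(440794)/51 - 13586) + 37721) = 1/((-13586 + 2*sqrt(440794)/51) + 37721) = 1/(24135 + 2*sqrt(440794)/51)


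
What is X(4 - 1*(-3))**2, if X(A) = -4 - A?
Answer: 121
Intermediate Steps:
X(4 - 1*(-3))**2 = (-4 - (4 - 1*(-3)))**2 = (-4 - (4 + 3))**2 = (-4 - 1*7)**2 = (-4 - 7)**2 = (-11)**2 = 121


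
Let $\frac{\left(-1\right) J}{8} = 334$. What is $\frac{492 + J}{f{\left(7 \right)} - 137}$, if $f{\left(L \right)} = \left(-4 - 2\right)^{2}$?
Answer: $\frac{2180}{101} \approx 21.584$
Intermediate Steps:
$f{\left(L \right)} = 36$ ($f{\left(L \right)} = \left(-6\right)^{2} = 36$)
$J = -2672$ ($J = \left(-8\right) 334 = -2672$)
$\frac{492 + J}{f{\left(7 \right)} - 137} = \frac{492 - 2672}{36 - 137} = - \frac{2180}{-101} = \left(-2180\right) \left(- \frac{1}{101}\right) = \frac{2180}{101}$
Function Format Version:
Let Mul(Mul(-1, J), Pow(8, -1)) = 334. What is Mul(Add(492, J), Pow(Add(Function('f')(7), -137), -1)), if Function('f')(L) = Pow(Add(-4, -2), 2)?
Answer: Rational(2180, 101) ≈ 21.584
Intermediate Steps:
Function('f')(L) = 36 (Function('f')(L) = Pow(-6, 2) = 36)
J = -2672 (J = Mul(-8, 334) = -2672)
Mul(Add(492, J), Pow(Add(Function('f')(7), -137), -1)) = Mul(Add(492, -2672), Pow(Add(36, -137), -1)) = Mul(-2180, Pow(-101, -1)) = Mul(-2180, Rational(-1, 101)) = Rational(2180, 101)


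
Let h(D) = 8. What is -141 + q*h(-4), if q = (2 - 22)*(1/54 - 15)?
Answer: 60913/27 ≈ 2256.0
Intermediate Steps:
q = 8090/27 (q = -20*(1/54 - 15) = -20*(-809/54) = 8090/27 ≈ 299.63)
-141 + q*h(-4) = -141 + (8090/27)*8 = -141 + 64720/27 = 60913/27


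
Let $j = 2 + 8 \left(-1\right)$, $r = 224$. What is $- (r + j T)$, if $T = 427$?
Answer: $2338$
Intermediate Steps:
$j = -6$ ($j = 2 - 8 = -6$)
$- (r + j T) = - (224 - 2562) = \left(-1\right) \left(-2338\right) = 2338$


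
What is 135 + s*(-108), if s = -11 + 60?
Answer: -5157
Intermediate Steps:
s = 49
135 + s*(-108) = 135 + 49*(-108) = 135 - 5292 = -5157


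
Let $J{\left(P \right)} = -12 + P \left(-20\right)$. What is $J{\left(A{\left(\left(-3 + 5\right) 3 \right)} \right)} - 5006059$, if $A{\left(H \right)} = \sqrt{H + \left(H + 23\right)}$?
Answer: $-5006071 - 20 \sqrt{35} \approx -5.0062 \cdot 10^{6}$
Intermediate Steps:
$A{\left(H \right)} = \sqrt{23 + 2 H}$ ($A{\left(H \right)} = \sqrt{H + \left(23 + H\right)} = \sqrt{23 + 2 H}$)
$J{\left(P \right)} = -12 - 20 P$
$J{\left(A{\left(\left(-3 + 5\right) 3 \right)} \right)} - 5006059 = \left(-12 - 20 \sqrt{23 + 2 \left(-3 + 5\right) 3}\right) - 5006059 = \left(-12 - 20 \sqrt{23 + 2 \cdot 2 \cdot 3}\right) - 5006059 = \left(-12 - 20 \sqrt{23 + 2 \cdot 6}\right) - 5006059 = \left(-12 - 20 \sqrt{23 + 12}\right) - 5006059 = \left(-12 - 20 \sqrt{35}\right) - 5006059 = -5006071 - 20 \sqrt{35}$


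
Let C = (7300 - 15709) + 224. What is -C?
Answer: 8185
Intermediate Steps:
C = -8185 (C = -8409 + 224 = -8185)
-C = -1*(-8185) = 8185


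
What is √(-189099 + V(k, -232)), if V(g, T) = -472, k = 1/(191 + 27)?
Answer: I*√189571 ≈ 435.4*I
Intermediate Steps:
k = 1/218 ≈ 0.0045872
√(-189099 + V(k, -232)) = √(-189099 - 472) = √(-189571) = I*√189571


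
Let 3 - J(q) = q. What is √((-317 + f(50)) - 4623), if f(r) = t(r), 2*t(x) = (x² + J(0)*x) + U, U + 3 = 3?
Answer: I*√3615 ≈ 60.125*I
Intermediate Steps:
U = 0 (U = -3 + 3 = 0)
J(q) = 3 - q
t(x) = x²/2 + 3*x/2 (t(x) = ((x² + (3 - 1*0)*x) + 0)/2 = ((x² + (3 + 0)*x) + 0)/2 = ((x² + 3*x) + 0)/2 = (x² + 3*x)/2 = x²/2 + 3*x/2)
f(r) = r*(3 + r)/2
√((-317 + f(50)) - 4623) = √((-317 + (½)*50*(3 + 50)) - 4623) = √((-317 + (½)*50*53) - 4623) = √((-317 + 1325) - 4623) = √(1008 - 4623) = √(-3615) = I*√3615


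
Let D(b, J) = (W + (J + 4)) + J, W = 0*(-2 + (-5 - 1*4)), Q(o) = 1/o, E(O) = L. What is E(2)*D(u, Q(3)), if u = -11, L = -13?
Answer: -182/3 ≈ -60.667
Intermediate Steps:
E(O) = -13
W = 0 (W = 0*(-2 + (-5 - 4)) = 0*(-2 - 9) = 0*(-11) = 0)
D(b, J) = 4 + 2*J (D(b, J) = (0 + (J + 4)) + J = (0 + (4 + J)) + J = (4 + J) + J = 4 + 2*J)
E(2)*D(u, Q(3)) = -13*(4 + 2/3) = -13*14/3 = -182/3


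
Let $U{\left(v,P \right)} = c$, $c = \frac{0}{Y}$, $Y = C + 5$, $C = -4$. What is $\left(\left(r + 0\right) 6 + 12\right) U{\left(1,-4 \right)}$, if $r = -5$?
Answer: $0$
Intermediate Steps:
$Y = 1$ ($Y = -4 + 5 = 1$)
$c = 0$ ($c = \frac{0}{1} = 0 \cdot 1 = 0$)
$U{\left(v,P \right)} = 0$
$\left(\left(r + 0\right) 6 + 12\right) U{\left(1,-4 \right)} = \left(\left(-5 + 0\right) 6 + 12\right) 0 = \left(\left(-5\right) 6 + 12\right) 0 = \left(-30 + 12\right) 0 = \left(-18\right) 0 = 0$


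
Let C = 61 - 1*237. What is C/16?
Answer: -11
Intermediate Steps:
C = -176 (C = 61 - 237 = -176)
C/16 = -176/16 = (1/16)*(-176) = -11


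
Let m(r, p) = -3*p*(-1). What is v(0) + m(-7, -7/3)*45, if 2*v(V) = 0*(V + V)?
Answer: -315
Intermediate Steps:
m(r, p) = 3*p
v(V) = 0 (v(V) = (0*(V + V))/2 = (0*(2*V))/2 = (½)*0 = 0)
v(0) + m(-7, -7/3)*45 = 0 + (3*(-7/3))*45 = 0 - 7*45 = 0 - 315 = -315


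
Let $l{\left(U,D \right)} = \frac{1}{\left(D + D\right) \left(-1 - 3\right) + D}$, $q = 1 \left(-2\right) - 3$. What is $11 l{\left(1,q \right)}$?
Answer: $\frac{11}{35} \approx 0.31429$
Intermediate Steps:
$q = -5$ ($q = -2 - 3 = -5$)
$l{\left(U,D \right)} = - \frac{1}{7 D}$ ($l{\left(U,D \right)} = \frac{1}{2 D \left(-4\right) + D} = \frac{1}{- 8 D + D} = \frac{1}{\left(-7\right) D} = - \frac{1}{7 D}$)
$11 l{\left(1,q \right)} = 11 \left(- \frac{1}{7 \left(-5\right)}\right) = 11 \left(\left(- \frac{1}{7}\right) \left(- \frac{1}{5}\right)\right) = 11 \cdot \frac{1}{35} = \frac{11}{35}$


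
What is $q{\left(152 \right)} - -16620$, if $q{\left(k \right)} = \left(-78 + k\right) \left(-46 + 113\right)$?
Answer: $21578$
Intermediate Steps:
$q{\left(k \right)} = -5226 + 67 k$ ($q{\left(k \right)} = \left(-78 + k\right) 67 = -5226 + 67 k$)
$q{\left(152 \right)} - -16620 = \left(-5226 + 67 \cdot 152\right) - -16620 = \left(-5226 + 10184\right) + 16620 = 4958 + 16620 = 21578$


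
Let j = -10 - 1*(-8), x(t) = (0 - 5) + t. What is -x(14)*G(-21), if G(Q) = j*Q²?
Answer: 7938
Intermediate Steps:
x(t) = -5 + t
j = -2 (j = -10 + 8 = -2)
G(Q) = -2*Q²
-x(14)*G(-21) = -(-5 + 14)*(-2*(-21)²) = -9*(-2*441) = -9*(-882) = -1*(-7938) = 7938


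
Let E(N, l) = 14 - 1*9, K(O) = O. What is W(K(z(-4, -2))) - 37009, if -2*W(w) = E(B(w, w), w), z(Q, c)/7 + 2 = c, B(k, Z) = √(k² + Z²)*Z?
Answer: -74023/2 ≈ -37012.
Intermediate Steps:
B(k, Z) = Z*√(Z² + k²) (B(k, Z) = √(Z² + k²)*Z = Z*√(Z² + k²))
z(Q, c) = -14 + 7*c
E(N, l) = 5 (E(N, l) = 14 - 9 = 5)
W(w) = -5/2 (W(w) = -½*5 = -5/2)
W(K(z(-4, -2))) - 37009 = -5/2 - 37009 = -74023/2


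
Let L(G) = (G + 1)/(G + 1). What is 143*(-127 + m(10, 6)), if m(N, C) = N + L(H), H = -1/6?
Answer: -16588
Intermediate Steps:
H = -1/6 (H = -1*1/6 = -1/6 ≈ -0.16667)
L(G) = 1 (L(G) = (1 + G)/(1 + G) = 1)
m(N, C) = 1 + N (m(N, C) = N + 1 = 1 + N)
143*(-127 + m(10, 6)) = 143*(-127 + (1 + 10)) = 143*(-127 + 11) = 143*(-116) = -16588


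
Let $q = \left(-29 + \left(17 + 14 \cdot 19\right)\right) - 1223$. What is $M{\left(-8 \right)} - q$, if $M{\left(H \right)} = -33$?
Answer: $936$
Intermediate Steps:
$q = -969$ ($q = \left(-29 + \left(17 + 266\right)\right) - 1223 = \left(-29 + 283\right) - 1223 = 254 - 1223 = -969$)
$M{\left(-8 \right)} - q = -33 - -969 = -33 + 969 = 936$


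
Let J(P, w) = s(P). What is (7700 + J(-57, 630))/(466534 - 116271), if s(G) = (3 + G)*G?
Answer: 10778/350263 ≈ 0.030771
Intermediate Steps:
s(G) = G*(3 + G)
J(P, w) = P*(3 + P)
(7700 + J(-57, 630))/(466534 - 116271) = (7700 - 57*(3 - 57))/(466534 - 116271) = (7700 - 57*(-54))/350263 = (7700 + 3078)*(1/350263) = 10778*(1/350263) = 10778/350263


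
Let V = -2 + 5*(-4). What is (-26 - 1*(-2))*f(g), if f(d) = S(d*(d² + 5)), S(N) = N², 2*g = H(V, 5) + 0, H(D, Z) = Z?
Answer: -151875/8 ≈ -18984.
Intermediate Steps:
V = -22 (V = -2 - 20 = -22)
g = 5/2 (g = (5 + 0)/2 = (½)*5 = 5/2 ≈ 2.5000)
f(d) = d²*(5 + d²)² (f(d) = (d*(d² + 5))² = (d*(5 + d²))² = d²*(5 + d²)²)
(-26 - 1*(-2))*f(g) = (-26 - 1*(-2))*((5/2)²*(5 + (5/2)²)²) = (-26 + 2)*(25*(5 + 25/4)²/4) = -150*(45/4)² = -150*2025/16 = -24*50625/64 = -151875/8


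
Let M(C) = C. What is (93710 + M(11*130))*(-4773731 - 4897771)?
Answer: -920146700280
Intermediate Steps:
(93710 + M(11*130))*(-4773731 - 4897771) = (93710 + 11*130)*(-4773731 - 4897771) = (93710 + 1430)*(-9671502) = 95140*(-9671502) = -920146700280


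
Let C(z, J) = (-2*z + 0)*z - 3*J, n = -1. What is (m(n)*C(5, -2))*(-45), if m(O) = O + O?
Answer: -3960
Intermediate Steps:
m(O) = 2*O
C(z, J) = -3*J - 2*z**2 (C(z, J) = (-2*z)*z - 3*J = -2*z**2 - 3*J = -3*J - 2*z**2)
(m(n)*C(5, -2))*(-45) = ((2*(-1))*(-3*(-2) - 2*5**2))*(-45) = -2*(6 - 2*25)*(-45) = -2*(6 - 50)*(-45) = -2*(-44)*(-45) = 88*(-45) = -3960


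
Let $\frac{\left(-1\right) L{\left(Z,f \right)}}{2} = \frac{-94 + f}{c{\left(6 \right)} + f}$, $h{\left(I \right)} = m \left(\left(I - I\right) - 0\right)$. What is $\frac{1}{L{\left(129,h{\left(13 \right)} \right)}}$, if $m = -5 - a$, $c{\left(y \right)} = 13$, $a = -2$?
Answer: $\frac{13}{188} \approx 0.069149$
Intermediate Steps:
$m = -3$ ($m = -5 - -2 = -5 + 2 = -3$)
$h{\left(I \right)} = 0$ ($h{\left(I \right)} = - 3 \left(\left(I - I\right) - 0\right) = - 3 \left(0 + 0\right) = \left(-3\right) 0 = 0$)
$L{\left(Z,f \right)} = - \frac{2 \left(-94 + f\right)}{13 + f}$ ($L{\left(Z,f \right)} = - 2 \frac{-94 + f}{13 + f} = - \frac{2 \left(-94 + f\right)}{13 + f}$)
$\frac{1}{L{\left(129,h{\left(13 \right)} \right)}} = \frac{1}{2 \frac{1}{13 + 0} \left(94 - 0\right)} = \frac{1}{2 \cdot \frac{1}{13} \left(94 + 0\right)} = \frac{1}{2 \cdot \frac{1}{13} \cdot 94} = \frac{1}{\frac{188}{13}} = \frac{13}{188}$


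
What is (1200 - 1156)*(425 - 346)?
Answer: 3476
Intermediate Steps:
(1200 - 1156)*(425 - 346) = 44*79 = 3476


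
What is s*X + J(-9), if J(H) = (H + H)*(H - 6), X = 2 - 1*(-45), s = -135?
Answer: -6075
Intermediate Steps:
X = 47 (X = 2 + 45 = 47)
J(H) = 2*H*(-6 + H) (J(H) = (2*H)*(-6 + H) = 2*H*(-6 + H))
s*X + J(-9) = -135*47 + 2*(-9)*(-6 - 9) = -6345 + 2*(-9)*(-15) = -6345 + 270 = -6075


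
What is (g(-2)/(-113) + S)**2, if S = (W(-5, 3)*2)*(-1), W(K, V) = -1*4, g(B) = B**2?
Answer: 810000/12769 ≈ 63.435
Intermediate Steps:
W(K, V) = -4
S = 8 (S = -4*2*(-1) = -8*(-1) = 8)
(g(-2)/(-113) + S)**2 = ((-2)**2/(-113) + 8)**2 = (4*(-1/113) + 8)**2 = (-4/113 + 8)**2 = (900/113)**2 = 810000/12769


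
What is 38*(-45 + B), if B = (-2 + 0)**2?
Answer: -1558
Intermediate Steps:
B = 4 (B = (-2)**2 = 4)
38*(-45 + B) = 38*(-45 + 4) = 38*(-41) = -1558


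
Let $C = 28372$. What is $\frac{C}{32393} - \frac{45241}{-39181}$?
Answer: $\frac{2577135045}{1269190133} \approx 2.0305$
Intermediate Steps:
$\frac{C}{32393} - \frac{45241}{-39181} = \frac{28372}{32393} - \frac{45241}{-39181} = 28372 \cdot \frac{1}{32393} - - \frac{45241}{39181} = \frac{28372}{32393} + \frac{45241}{39181} = \frac{2577135045}{1269190133}$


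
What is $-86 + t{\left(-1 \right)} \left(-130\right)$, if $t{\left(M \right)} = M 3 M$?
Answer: $-476$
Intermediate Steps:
$t{\left(M \right)} = 3 M^{2}$ ($t{\left(M \right)} = 3 M M = 3 M^{2}$)
$-86 + t{\left(-1 \right)} \left(-130\right) = -86 + 3 \left(-1\right)^{2} \left(-130\right) = -86 + 3 \cdot 1 \left(-130\right) = -86 + 3 \left(-130\right) = -86 - 390 = -476$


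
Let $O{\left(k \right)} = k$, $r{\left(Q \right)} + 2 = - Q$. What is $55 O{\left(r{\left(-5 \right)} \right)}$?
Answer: $165$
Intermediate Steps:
$r{\left(Q \right)} = -2 - Q$
$55 O{\left(r{\left(-5 \right)} \right)} = 55 \left(-2 - -5\right) = 55 \left(-2 + 5\right) = 55 \cdot 3 = 165$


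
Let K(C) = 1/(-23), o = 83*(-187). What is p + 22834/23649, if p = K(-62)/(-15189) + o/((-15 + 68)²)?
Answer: -11758058649860/2578570614803 ≈ -4.5599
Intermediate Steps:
o = -15521
K(C) = -1/23
p = -5422211978/981315723 (p = -1/23/(-15189) - 15521/(-15 + 68)² = -1/23*(-1/15189) - 15521/(53²) = 1/349347 - 15521/2809 = -5422211978/981315723 ≈ -5.5255)
p + 22834/23649 = -5422211978/981315723 + 22834/23649 = -11758058649860/2578570614803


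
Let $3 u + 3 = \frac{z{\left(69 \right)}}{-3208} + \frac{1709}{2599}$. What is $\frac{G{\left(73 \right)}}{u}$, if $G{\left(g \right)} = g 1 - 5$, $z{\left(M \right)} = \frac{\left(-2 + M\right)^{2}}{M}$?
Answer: $- \frac{5102606304}{59098169} \approx -86.341$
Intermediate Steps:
$z{\left(M \right)} = \frac{\left(-2 + M\right)^{2}}{M}$
$G{\left(g \right)} = -5 + g$ ($G{\left(g \right)} = g - 5 = -5 + g$)
$u = - \frac{59098169}{75038328}$ ($u = -1 + \frac{\frac{\frac{1}{69} \left(-2 + 69\right)^{2}}{-3208} + \frac{1709}{2599}}{3} = -1 + \frac{\frac{67^{2}}{69} \left(- \frac{1}{3208}\right) + 1709 \cdot \frac{1}{2599}}{3} = -1 + \frac{\frac{1}{69} \cdot 4489 \left(- \frac{1}{3208}\right) + \frac{1709}{2599}}{3} = -1 + \frac{\frac{4489}{69} \left(- \frac{1}{3208}\right) + \frac{1709}{2599}}{3} = -1 + \frac{- \frac{4489}{221352} + \frac{1709}{2599}}{3} = -1 + \frac{1}{3} \cdot \frac{15940159}{25012776} = -1 + \frac{15940159}{75038328} = - \frac{59098169}{75038328} \approx -0.78757$)
$\frac{G{\left(73 \right)}}{u} = \frac{-5 + 73}{- \frac{59098169}{75038328}} = 68 \left(- \frac{75038328}{59098169}\right) = - \frac{5102606304}{59098169}$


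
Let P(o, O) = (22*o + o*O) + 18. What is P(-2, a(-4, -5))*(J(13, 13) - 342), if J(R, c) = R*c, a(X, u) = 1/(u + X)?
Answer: 40136/9 ≈ 4459.6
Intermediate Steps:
a(X, u) = 1/(X + u)
P(o, O) = 18 + 22*o + O*o (P(o, O) = (22*o + O*o) + 18 = 18 + 22*o + O*o)
P(-2, a(-4, -5))*(J(13, 13) - 342) = (18 + 22*(-2) - 2/(-4 - 5))*(13*13 - 342) = (18 - 44 - 2/(-9))*(169 - 342) = (18 - 44 - 1/9*(-2))*(-173) = (18 - 44 + 2/9)*(-173) = -232/9*(-173) = 40136/9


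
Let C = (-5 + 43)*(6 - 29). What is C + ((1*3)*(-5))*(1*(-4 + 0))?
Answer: -814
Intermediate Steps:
C = -874 (C = 38*(-23) = -874)
C + ((1*3)*(-5))*(1*(-4 + 0)) = -874 + ((1*3)*(-5))*(1*(-4 + 0)) = -874 + (3*(-5))*(1*(-4)) = -874 - 15*(-4) = -874 + 60 = -814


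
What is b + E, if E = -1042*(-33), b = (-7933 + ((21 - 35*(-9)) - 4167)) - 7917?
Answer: 14705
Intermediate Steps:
b = -19681 (b = (-7933 + ((21 + 315) - 4167)) - 7917 = (-7933 + (336 - 4167)) - 7917 = (-7933 - 3831) - 7917 = -11764 - 7917 = -19681)
E = 34386
b + E = -19681 + 34386 = 14705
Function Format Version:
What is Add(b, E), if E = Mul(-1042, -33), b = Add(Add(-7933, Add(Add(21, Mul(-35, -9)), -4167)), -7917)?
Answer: 14705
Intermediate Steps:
b = -19681 (b = Add(Add(-7933, Add(Add(21, 315), -4167)), -7917) = Add(Add(-7933, Add(336, -4167)), -7917) = Add(Add(-7933, -3831), -7917) = Add(-11764, -7917) = -19681)
E = 34386
Add(b, E) = Add(-19681, 34386) = 14705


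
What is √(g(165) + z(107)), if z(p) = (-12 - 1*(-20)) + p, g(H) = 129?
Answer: 2*√61 ≈ 15.620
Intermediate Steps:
z(p) = 8 + p (z(p) = (-12 + 20) + p = 8 + p)
√(g(165) + z(107)) = √(129 + (8 + 107)) = √(129 + 115) = √244 = 2*√61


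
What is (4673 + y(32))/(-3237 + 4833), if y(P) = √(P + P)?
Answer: 4681/1596 ≈ 2.9330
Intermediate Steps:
y(P) = √2*√P (y(P) = √(2*P) = √2*√P)
(4673 + y(32))/(-3237 + 4833) = (4673 + √2*√32)/(-3237 + 4833) = (4673 + √2*(4*√2))/1596 = (4673 + 8)*(1/1596) = 4681*(1/1596) = 4681/1596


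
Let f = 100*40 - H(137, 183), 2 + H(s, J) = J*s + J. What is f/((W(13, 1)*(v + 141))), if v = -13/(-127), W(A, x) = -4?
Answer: 96393/2560 ≈ 37.654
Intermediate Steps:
H(s, J) = -2 + J + J*s (H(s, J) = -2 + (J*s + J) = -2 + (J + J*s) = -2 + J + J*s)
v = 13/127 (v = -13*(-1/127) = 13/127 ≈ 0.10236)
f = -21252 (f = 100*40 - (-2 + 183 + 183*137) = 4000 - (-2 + 183 + 25071) = 4000 - 1*25252 = 4000 - 25252 = -21252)
f/((W(13, 1)*(v + 141))) = -21252*(-1/(4*(13/127 + 141))) = -21252/((-4*17920/127)) = -21252/(-71680/127) = -21252*(-127/71680) = 96393/2560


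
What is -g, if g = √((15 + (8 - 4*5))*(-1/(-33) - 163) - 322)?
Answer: -2*I*√24530/11 ≈ -28.476*I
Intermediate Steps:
g = 2*I*√24530/11 (g = √((15 + (8 - 20))*(-1*(-1/33) - 163) - 322) = √((15 - 12)*(1/33 - 163) - 322) = √(3*(-5378/33) - 322) = √(-5378/11 - 322) = √(-8920/11) = 2*I*√24530/11 ≈ 28.476*I)
-g = -2*I*√24530/11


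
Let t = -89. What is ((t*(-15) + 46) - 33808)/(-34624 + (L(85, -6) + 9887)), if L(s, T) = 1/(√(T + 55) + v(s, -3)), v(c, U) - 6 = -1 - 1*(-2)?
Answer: 151326/115439 ≈ 1.3109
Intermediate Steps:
v(c, U) = 7 (v(c, U) = 6 + (-1 - 1*(-2)) = 6 + (-1 + 2) = 6 + 1 = 7)
L(s, T) = 1/(7 + √(55 + T)) (L(s, T) = 1/(√(T + 55) + 7) = 1/(√(55 + T) + 7) = 1/(7 + √(55 + T)))
((t*(-15) + 46) - 33808)/(-34624 + (L(85, -6) + 9887)) = ((-89*(-15) + 46) - 33808)/(-34624 + (1/(7 + √(55 - 6)) + 9887)) = ((1335 + 46) - 33808)/(-34624 + (1/(7 + √49) + 9887)) = (1381 - 33808)/(-34624 + (1/(7 + 7) + 9887)) = -32427/(-34624 + (1/14 + 9887)) = -32427/(-34624 + 138419/14) = -32427/(-346317/14) = -32427*(-14/346317) = 151326/115439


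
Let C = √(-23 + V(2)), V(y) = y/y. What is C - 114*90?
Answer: -10260 + I*√22 ≈ -10260.0 + 4.6904*I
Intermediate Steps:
V(y) = 1
C = I*√22 (C = √(-23 + 1) = √(-22) = I*√22 ≈ 4.6904*I)
C - 114*90 = I*√22 - 114*90 = I*√22 - 10260 = -10260 + I*√22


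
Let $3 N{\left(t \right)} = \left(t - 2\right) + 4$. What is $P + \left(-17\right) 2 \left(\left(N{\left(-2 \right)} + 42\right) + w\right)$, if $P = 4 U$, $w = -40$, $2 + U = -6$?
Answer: $-100$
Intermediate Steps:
$U = -8$ ($U = -2 - 6 = -8$)
$N{\left(t \right)} = \frac{2}{3} + \frac{t}{3}$ ($N{\left(t \right)} = \frac{\left(t - 2\right) + 4}{3} = \frac{\left(-2 + t\right) + 4}{3} = \frac{2 + t}{3} = \frac{2}{3} + \frac{t}{3}$)
$P = -32$ ($P = 4 \left(-8\right) = -32$)
$P + \left(-17\right) 2 \left(\left(N{\left(-2 \right)} + 42\right) + w\right) = -32 + \left(-17\right) 2 \left(\left(\left(\frac{2}{3} + \frac{1}{3} \left(-2\right)\right) + 42\right) - 40\right) = -32 - 34 \left(\left(\left(\frac{2}{3} - \frac{2}{3}\right) + 42\right) - 40\right) = -32 - 34 \left(\left(0 + 42\right) - 40\right) = -32 - 34 \left(42 - 40\right) = -32 - 68 = -100$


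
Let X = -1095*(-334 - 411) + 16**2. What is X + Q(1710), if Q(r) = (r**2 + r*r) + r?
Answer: 6665941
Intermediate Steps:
X = 816031 (X = -1095*(-745) + 256 = 815775 + 256 = 816031)
Q(r) = r + 2*r**2 (Q(r) = (r**2 + r**2) + r = 2*r**2 + r = r + 2*r**2)
X + Q(1710) = 816031 + 1710*(1 + 2*1710) = 816031 + 1710*(1 + 3420) = 816031 + 1710*3421 = 816031 + 5849910 = 6665941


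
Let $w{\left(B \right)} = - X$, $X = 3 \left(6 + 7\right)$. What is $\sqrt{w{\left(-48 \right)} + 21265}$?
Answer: $\sqrt{21226} \approx 145.69$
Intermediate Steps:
$X = 39$ ($X = 3 \cdot 13 = 39$)
$w{\left(B \right)} = -39$ ($w{\left(B \right)} = \left(-1\right) 39 = -39$)
$\sqrt{w{\left(-48 \right)} + 21265} = \sqrt{-39 + 21265} = \sqrt{21226}$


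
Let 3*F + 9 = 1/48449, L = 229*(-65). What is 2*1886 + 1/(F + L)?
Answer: 8162329235873/2163926135 ≈ 3772.0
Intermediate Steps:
L = -14885
F = -436040/145347 (F = -3 + (⅓)/48449 = -3 + (⅓)*(1/48449) = -3 + 1/145347 = -436040/145347 ≈ -3.0000)
2*1886 + 1/(F + L) = 2*1886 + 1/(-436040/145347 - 14885) = 3772 + 1/(-2163926135/145347) = 3772 - 145347/2163926135 = 8162329235873/2163926135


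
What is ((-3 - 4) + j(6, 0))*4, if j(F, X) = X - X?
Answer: -28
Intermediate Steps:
j(F, X) = 0
((-3 - 4) + j(6, 0))*4 = ((-3 - 4) + 0)*4 = (-7 + 0)*4 = -7*4 = -28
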